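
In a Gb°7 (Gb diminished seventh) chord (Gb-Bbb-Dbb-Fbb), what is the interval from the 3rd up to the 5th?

m3

That puts Bbb below Dbb.
From Bbb to Dbb: 3 semitones over a third = minor.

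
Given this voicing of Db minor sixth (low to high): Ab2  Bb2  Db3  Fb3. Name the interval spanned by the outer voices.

minor sixth

The outer voices are Ab2 and Fb3.
Ab up to Fb is 8 semitones, a half step narrower than a major sixth, so the interval is minor.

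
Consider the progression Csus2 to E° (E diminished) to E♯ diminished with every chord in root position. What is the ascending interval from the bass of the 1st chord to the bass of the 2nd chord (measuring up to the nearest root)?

The roots are C and E.
From C to E is 4 semitones, exactly the major third.

M3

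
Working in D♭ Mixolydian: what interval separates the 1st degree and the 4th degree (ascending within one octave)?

Spelling D♭ Mixolydian: D♭ E♭ F G♭ A♭ B♭ C♭.
1st degree = D♭; 4th scale degree = G♭.
D♭ up to G♭ spans 4 letter names and 5 semitones — a perfect fourth.

perfect 4th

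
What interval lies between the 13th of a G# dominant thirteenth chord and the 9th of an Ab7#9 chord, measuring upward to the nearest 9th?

The 13th of G# dominant thirteenth is E#; the 9th of Ab7#9 is B.
From E# to B: 6 semitones over a fifth = diminished.

diminished 5th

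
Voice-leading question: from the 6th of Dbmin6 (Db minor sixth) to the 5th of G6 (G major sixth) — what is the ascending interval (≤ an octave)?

The 6th of Dbmin6 (Db minor sixth) is Bb; the 5th of G6 (G major sixth) is D.
Counting 3 letters and 4 half steps from Bb gives a major third.

major third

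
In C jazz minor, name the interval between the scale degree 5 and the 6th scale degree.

Spelling C jazz minor: C D Eb F G A B.
The scale degree 5 is G and the 6th scale degree is A.
Counting 2 letters and 2 half steps from G gives a major second.

major second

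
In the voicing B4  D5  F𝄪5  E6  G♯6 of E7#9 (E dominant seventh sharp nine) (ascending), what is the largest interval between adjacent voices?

diminished seventh

Adjacent intervals: B4→D5 = minor third; D5→F𝄪5 = augmented third; F𝄪5→E6 = diminished seventh; E6→G♯6 = major third.
The largest is F𝄪5 to E6, a diminished seventh (9 semitones).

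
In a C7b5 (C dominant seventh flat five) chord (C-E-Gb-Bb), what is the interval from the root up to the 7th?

The root is C and the 7th is Bb.
From C to Bb: 10 semitones over a seventh = minor.

minor seventh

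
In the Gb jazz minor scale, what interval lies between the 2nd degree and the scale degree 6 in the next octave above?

The scale runs Gb Ab Bbb Cb Db Eb F.
So we need the interval from Ab up to Eb.
Counting 12 letters and 19 half steps from Ab gives a perfect twelfth.

perfect twelfth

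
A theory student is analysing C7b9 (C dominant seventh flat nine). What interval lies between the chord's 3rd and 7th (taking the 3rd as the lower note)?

diminished fifth

The chord tones of C7b9 are C–E–G–Bb–Db.
3rd = E; 7th = Bb.
From E to Bb: 6 semitones over a fifth = diminished.
This 3–7 tritone is the characteristic tension at the heart of the dominant sound.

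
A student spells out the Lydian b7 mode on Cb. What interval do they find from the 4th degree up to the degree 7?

The scale runs Cb Db Eb F Gb Ab Bbb.
That puts F below Bbb.
F up to Bbb is 4 semitones, a half step narrower than a perfect fourth, so the interval is diminished.

diminished fourth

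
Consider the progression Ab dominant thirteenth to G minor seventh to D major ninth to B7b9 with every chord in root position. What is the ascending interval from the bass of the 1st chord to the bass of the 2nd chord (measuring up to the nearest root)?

M7

The roots are Ab and G.
Ab up to G spans 7 letter names and 11 semitones — a major seventh.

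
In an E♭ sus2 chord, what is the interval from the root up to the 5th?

E♭sus2: E♭–F–B♭.
The root is E♭ and the 5th is B♭.
From E♭ to B♭ is 7 semitones, exactly the perfect fifth.

perfect 5th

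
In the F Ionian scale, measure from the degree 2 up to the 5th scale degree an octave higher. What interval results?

perfect 11th

Spelling the F Ionian scale: F G A Bb C D E.
The degree 2 is G and the 5th scale degree (up an octave) is C.
From G to C is 17 semitones, exactly the perfect eleventh.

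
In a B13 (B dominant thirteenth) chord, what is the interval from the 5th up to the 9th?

B dominant thirteenth: B-D♯-F♯-A-C♯-G♯.
So we need the interval from F♯ up to C♯.
From F♯ to C♯ is 7 semitones, exactly the perfect fifth.

perfect fifth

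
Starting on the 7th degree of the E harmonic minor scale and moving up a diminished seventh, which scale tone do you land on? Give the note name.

C

The scale is E F♯ G A B C D♯.
The 7th degree is D♯; a diminished seventh above that is C — scale degree 6.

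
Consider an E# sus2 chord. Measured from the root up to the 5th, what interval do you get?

E# sus2 is spelled E# F## B#.
The root is E# and the 5th is B#.
E# up to B# spans 5 letter names and 7 semitones — a perfect fifth.

P5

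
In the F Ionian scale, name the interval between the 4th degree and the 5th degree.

Spelling the F Ionian scale: F G A Bb C D E.
The 4th degree is Bb and the 5th scale degree is C.
Bb up to C spans 2 letter names and 2 semitones — a major second.

major second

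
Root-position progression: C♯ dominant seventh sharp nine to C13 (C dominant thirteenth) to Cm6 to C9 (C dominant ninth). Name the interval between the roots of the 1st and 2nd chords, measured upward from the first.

The roots are C♯ and C.
8 letter names make it an octave; at 11 semitones (a half step narrower than perfect) the quality is diminished.

diminished 8th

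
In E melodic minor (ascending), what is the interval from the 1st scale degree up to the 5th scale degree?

perfect 5th

E melodic minor: E F# G A B C# D#.
So we need the interval from E up to B.
From E to B is 7 semitones, exactly the perfect fifth.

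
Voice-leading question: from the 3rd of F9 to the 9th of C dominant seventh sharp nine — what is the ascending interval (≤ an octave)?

augmented fourth

F9 has A as its 3rd, and C dominant seventh sharp nine has D# as its 9th.
A up to D# is 6 semitones, a half step wider than a perfect fourth, so the interval is augmented.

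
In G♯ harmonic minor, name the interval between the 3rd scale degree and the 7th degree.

augmented fifth

The scale runs G♯ A♯ B C♯ D♯ E F𝄪.
So we need the interval from B up to F𝄪.
From B to F𝄪: 8 semitones over a fifth = augmented.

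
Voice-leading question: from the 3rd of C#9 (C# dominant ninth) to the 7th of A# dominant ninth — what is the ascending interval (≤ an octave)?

m3

C#9 (C# dominant ninth) has E# as its 3rd, and A# dominant ninth has G# as its 7th.
E# up to G# is 3 semitones, a half step narrower than a major third, so the interval is minor.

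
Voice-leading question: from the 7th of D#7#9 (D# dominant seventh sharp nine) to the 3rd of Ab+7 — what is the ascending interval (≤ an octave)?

D#7#9 (D# dominant seventh sharp nine) has C# as its 7th, and Ab+7 has C as its 3rd.
C# up to C is 11 semitones, a half step narrower than a perfect octave, so the interval is diminished.

diminished octave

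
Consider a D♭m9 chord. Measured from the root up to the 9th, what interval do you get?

major 9th

D♭min9 (D♭ minor ninth): D♭, F♭, A♭, C♭, E♭.
Root = D♭; 9th = E♭.
D♭ up to E♭ spans 9 letter names and 14 semitones — a major ninth.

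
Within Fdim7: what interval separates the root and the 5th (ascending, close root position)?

F diminished seventh: F, A♭, C♭, E𝄫.
Root = F; 5th = C♭.
F up to C♭ is 6 semitones, a half step narrower than a perfect fifth, so the interval is diminished.

diminished fifth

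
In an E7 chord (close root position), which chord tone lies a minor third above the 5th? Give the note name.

E7: E–G#–B–D.
The 5th is B. A minor third above B is D.
D is the chord's 7th.

D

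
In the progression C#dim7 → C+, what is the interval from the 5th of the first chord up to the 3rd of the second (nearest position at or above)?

The 5th of C#dim7 is G; the 3rd of C+ is E.
G up to E spans 6 letter names and 9 semitones — a major sixth.

major 6th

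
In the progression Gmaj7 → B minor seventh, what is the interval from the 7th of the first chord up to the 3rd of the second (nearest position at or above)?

m6

Gmaj7 has F# as its 7th, and B minor seventh has D as its 3rd.
F# up to D is 8 semitones, a half step narrower than a major sixth, so the interval is minor.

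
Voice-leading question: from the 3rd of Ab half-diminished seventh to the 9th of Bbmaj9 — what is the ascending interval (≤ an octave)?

The 3rd of Ab half-diminished seventh is Cb; the 9th of Bbmaj9 is C.
Cb up to C is 1 semitone, a half step wider than a perfect unison, so the interval is augmented.

augmented unison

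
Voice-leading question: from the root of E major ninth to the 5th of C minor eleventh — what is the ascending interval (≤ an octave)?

E major ninth has E as its root, and C minor eleventh has G as its 5th.
3 letter names make it a third; at 3 semitones (a half step narrower than major) the quality is minor.

minor third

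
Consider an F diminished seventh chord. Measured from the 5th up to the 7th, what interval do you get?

F diminished seventh is spelled F, A♭, C♭, E𝄫.
So we need the interval from C♭ up to E𝄫.
C♭ up to E𝄫 is 3 semitones, a half step narrower than a major third, so the interval is minor.

m3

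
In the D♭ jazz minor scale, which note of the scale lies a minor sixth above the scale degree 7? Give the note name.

Ab

The scale is D♭ E♭ F♭ G♭ A♭ B♭ C.
The scale degree 7 is C; a minor sixth above that is A♭ — scale degree 5.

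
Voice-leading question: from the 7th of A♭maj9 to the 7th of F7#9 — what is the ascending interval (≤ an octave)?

minor sixth

The 7th of A♭maj9 is G; the 7th of F7#9 is E♭.
From G to E♭: 8 semitones over a sixth = minor.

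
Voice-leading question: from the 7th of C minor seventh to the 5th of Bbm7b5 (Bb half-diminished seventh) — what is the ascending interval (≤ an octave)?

The 7th of C minor seventh is Bb; the 5th of Bbm7b5 (Bb half-diminished seventh) is Fb.
5 letter names make it a fifth; at 6 semitones (a half step narrower than perfect) the quality is diminished.

diminished 5th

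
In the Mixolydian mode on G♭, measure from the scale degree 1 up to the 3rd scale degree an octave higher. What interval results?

M10

Spelling the Mixolydian mode on G♭: G♭ A♭ B♭ C♭ D♭ E♭ F♭.
Scale degree 1 = G♭; 3rd degree (up an octave) = B♭.
G♭ up to B♭ spans 10 letter names and 16 semitones — a major tenth.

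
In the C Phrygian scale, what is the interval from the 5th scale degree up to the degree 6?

minor second

C phrygian: C D♭ E♭ F G A♭ B♭.
5th scale degree = G; 6th degree = A♭.
G up to A♭ is 1 semitone, a half step narrower than a major second, so the interval is minor.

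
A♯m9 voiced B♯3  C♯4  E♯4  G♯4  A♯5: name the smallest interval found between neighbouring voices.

minor second

Adjacent intervals: B♯3→C♯4 = minor second; C♯4→E♯4 = major third; E♯4→G♯4 = minor third; G♯4→A♯5 = major ninth.
The smallest is B♯3 to C♯4, a minor second (1 semitone).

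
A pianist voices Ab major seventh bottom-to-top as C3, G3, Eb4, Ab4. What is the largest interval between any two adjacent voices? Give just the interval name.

minor 6th

Adjacent intervals: C3→G3 = perfect fifth; G3→Eb4 = minor sixth; Eb4→Ab4 = perfect fourth.
The largest is G3 to Eb4, a minor sixth (8 semitones).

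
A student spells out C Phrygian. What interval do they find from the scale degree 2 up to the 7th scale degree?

major sixth

Spelling C Phrygian: C Db Eb F G Ab Bb.
So we need the interval from Db up to Bb.
From Db to Bb is 9 semitones, exactly the major sixth.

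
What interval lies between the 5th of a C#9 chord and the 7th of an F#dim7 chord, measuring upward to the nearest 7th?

diminished 6th

C#9 has G# as its 5th, and F#dim7 has Eb as its 7th.
6 letter names make it a sixth; at 7 semitones (a whole step narrower than major) the quality is diminished.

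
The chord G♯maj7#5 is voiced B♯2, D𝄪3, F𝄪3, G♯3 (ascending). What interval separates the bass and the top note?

minor 6th

The outer voices are B♯2 and G♯3.
6 letter names make it a sixth; at 8 semitones (a half step narrower than major) the quality is minor.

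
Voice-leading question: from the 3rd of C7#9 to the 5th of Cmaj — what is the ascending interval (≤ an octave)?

The 3rd of C7#9 is E; the 5th of Cmaj is G.
E up to G is 3 semitones, a half step narrower than a major third, so the interval is minor.

minor 3rd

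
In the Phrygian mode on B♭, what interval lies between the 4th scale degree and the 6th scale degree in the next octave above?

Spelling the Phrygian mode on B♭: B♭ C♭ D♭ E♭ F G♭ A♭.
That puts E♭ below G♭.
E♭ up to G♭ is 15 semitones, a half step narrower than a major tenth, so the interval is minor.

m10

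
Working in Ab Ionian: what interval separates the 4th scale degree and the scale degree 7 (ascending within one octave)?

A4

Spelling Ab Ionian: Ab Bb C Db Eb F G.
The 4th scale degree is Db and the 7th degree is G.
4 letter names make it a fourth; at 6 semitones (a half step wider than perfect) the quality is augmented.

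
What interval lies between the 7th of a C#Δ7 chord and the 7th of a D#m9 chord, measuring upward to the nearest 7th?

The 7th of C#Δ7 is B#; the 7th of D#m9 is C#.
From B# to C#: 1 semitone over a second = minor.

minor second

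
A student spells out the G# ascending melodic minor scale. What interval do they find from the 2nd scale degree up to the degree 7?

Spelling the G# ascending melodic minor scale: G# A# B C# D# E# F##.
The 2nd scale degree is A# and the 7th scale degree is F##.
Counting 6 letters and 9 half steps from A# gives a major sixth.

major 6th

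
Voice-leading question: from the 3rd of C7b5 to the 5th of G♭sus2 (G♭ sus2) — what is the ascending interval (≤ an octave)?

C7b5 has E as its 3rd, and G♭sus2 (G♭ sus2) has D♭ as its 5th.
E up to D♭ is 9 semitones, a whole step narrower than a major seventh, so the interval is diminished.

diminished seventh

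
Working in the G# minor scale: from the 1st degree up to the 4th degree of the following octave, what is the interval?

G# natural minor: G# A# B C# D# E F#.
The 1st degree is G# and the 4th scale degree (up an octave) is C#.
From G# to C# is 17 semitones, exactly the perfect eleventh.

perfect 11th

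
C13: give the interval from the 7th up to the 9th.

major third

The chord tones of C13 (C dominant thirteenth) are C-E-G-Bb-D-A.
7th = Bb; 9th = D.
Bb up to D spans 3 letter names and 4 semitones — a major third.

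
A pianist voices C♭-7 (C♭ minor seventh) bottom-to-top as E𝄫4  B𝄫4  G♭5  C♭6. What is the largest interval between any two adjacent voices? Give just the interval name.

major sixth

Adjacent intervals: E𝄫4→B𝄫4 = perfect fifth; B𝄫4→G♭5 = major sixth; G♭5→C♭6 = perfect fourth.
The largest is B𝄫4 to G♭5, a major sixth (9 semitones).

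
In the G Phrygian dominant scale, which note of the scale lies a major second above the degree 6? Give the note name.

F

The scale is G A♭ B C D E♭ F.
The degree 6 is E♭; a major second above that is F — scale degree 7.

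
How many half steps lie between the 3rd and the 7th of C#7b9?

6

C#7b9 is spelled C#-E#-G#-B-D.
E# to B is a diminished fifth: 6 semitones.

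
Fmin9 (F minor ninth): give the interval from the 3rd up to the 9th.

major seventh

Fm9 (F minor ninth) is spelled F, A♭, C, E♭, G.
That puts A♭ below G.
Counting 7 letters and 11 half steps from A♭ gives a major seventh.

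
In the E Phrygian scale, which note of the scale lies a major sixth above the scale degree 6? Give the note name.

The scale is E F G A B C D.
The scale degree 6 is C; a major sixth above that is A — scale degree 4.

A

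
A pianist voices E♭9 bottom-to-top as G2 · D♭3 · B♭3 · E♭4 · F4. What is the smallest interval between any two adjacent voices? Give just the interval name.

M2

Adjacent intervals: G2→D♭3 = diminished fifth; D♭3→B♭3 = major sixth; B♭3→E♭4 = perfect fourth; E♭4→F4 = major second.
The smallest is E♭4 to F4, a major second (2 semitones).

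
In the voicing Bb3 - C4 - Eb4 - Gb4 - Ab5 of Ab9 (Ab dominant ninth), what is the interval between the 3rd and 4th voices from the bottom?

Those voices are Eb4 and Gb4.
From Eb to Gb: 3 semitones over a third = minor.

m3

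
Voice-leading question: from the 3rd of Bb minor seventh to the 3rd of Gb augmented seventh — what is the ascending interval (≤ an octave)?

Bb minor seventh has Db as its 3rd, and Gb augmented seventh has Bb as its 3rd.
Db up to Bb spans 6 letter names and 9 semitones — a major sixth.

major sixth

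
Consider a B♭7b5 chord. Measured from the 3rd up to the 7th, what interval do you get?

diminished fifth

B♭7b5: B♭–D–F♭–A♭.
That puts D below A♭.
From D to A♭: 6 semitones over a fifth = diminished.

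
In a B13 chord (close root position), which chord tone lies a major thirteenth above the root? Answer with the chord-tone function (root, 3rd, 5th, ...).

13th

B13 (B dominant thirteenth) is spelled B-D#-F#-A-C#-G#.
The root is B. A major thirteenth above B is G#.
G# is the chord's 13th.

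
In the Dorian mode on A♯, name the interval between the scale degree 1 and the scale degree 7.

Spelling the Dorian mode on A♯: A♯ B♯ C♯ D♯ E♯ F𝄪 G♯.
So we need the interval from A♯ up to G♯.
7 letter names make it a seventh; at 10 semitones (a half step narrower than major) the quality is minor.

m7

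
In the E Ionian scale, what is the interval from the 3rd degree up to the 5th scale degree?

The scale runs E F♯ G♯ A B C♯ D♯.
So we need the interval from G♯ up to B.
From G♯ to B: 3 semitones over a third = minor.

minor 3rd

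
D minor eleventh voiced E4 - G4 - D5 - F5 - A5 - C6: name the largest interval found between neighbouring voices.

perfect fifth

Adjacent intervals: E4→G4 = minor third; G4→D5 = perfect fifth; D5→F5 = minor third; F5→A5 = major third; A5→C6 = minor third.
The largest is G4 to D5, a perfect fifth (7 semitones).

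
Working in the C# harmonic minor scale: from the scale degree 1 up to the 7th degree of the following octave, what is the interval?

Spelling the C# harmonic minor scale: C# D# E F# G# A B#.
That puts C# below B#.
From C# to B# is 23 semitones, exactly the major fourteenth.

M14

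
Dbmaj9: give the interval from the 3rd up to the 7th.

Dbmaj9 is spelled Db F Ab C Eb.
The 3rd is F and the 7th is C.
From F to C is 7 semitones, exactly the perfect fifth.

perfect fifth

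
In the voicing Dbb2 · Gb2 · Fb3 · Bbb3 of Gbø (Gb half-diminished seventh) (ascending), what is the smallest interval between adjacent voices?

perfect fourth

Adjacent intervals: Dbb2→Gb2 = augmented fourth; Gb2→Fb3 = minor seventh; Fb3→Bbb3 = perfect fourth.
The smallest is Fb3 to Bbb3, a perfect fourth (5 semitones).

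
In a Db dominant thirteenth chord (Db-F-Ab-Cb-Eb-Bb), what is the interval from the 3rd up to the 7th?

diminished fifth

So we need the interval from F up to Cb.
From F to Cb: 6 semitones over a fifth = diminished.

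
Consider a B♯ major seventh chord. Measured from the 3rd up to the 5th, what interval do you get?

The chord tones of B♯ major seventh are B♯–D𝄪–F𝄪–A𝄪.
That puts D𝄪 below F𝄪.
3 letter names make it a third; at 3 semitones (a half step narrower than major) the quality is minor.

minor third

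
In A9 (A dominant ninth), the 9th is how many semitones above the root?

14

Spelling the chord: A, C#, E, G, B.
A to B is a major ninth: 14 semitones.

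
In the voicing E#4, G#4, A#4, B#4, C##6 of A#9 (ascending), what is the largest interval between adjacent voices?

Adjacent intervals: E#4→G#4 = minor third; G#4→A#4 = major second; A#4→B#4 = major second; B#4→C##6 = major ninth.
The largest is B#4 to C##6, a major ninth (14 semitones).

major ninth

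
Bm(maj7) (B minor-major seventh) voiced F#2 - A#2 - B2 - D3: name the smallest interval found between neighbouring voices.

m2

Adjacent intervals: F#2→A#2 = major third; A#2→B2 = minor second; B2→D3 = minor third.
The smallest is A#2 to B2, a minor second (1 semitone).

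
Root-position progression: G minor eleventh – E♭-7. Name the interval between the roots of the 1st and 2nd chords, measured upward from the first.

minor sixth

The roots are G and E♭.
G up to E♭ is 8 semitones, a half step narrower than a major sixth, so the interval is minor.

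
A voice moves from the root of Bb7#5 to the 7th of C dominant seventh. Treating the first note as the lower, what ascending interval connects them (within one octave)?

perfect 1st

The root of Bb7#5 is Bb; the 7th of C dominant seventh is Bb.
From Bb to Bb is 0 semitones, exactly the perfect unison.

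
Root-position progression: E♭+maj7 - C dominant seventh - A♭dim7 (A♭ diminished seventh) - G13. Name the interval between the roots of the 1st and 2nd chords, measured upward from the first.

major sixth

The roots are E♭ and C.
E♭ up to C spans 6 letter names and 9 semitones — a major sixth.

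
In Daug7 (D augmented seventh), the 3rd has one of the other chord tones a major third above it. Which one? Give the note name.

Spelling the chord: D–F♯–A♯–C.
The 3rd is F♯. A major third above F♯ is A♯.
A♯ is the chord's 5th.

A#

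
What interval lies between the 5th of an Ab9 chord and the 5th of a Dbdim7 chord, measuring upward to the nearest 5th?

diminished fourth

The 5th of Ab9 is Eb; the 5th of Dbdim7 is Abb.
4 letter names make it a fourth; at 4 semitones (a half step narrower than perfect) the quality is diminished.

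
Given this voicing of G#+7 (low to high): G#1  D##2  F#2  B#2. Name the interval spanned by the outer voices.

The outer voices are G#1 and B#2.
Counting 10 letters and 16 half steps from G# gives a major tenth.

M10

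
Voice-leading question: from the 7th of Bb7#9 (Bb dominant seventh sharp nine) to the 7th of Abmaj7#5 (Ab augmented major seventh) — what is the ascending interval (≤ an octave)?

Bb7#9 (Bb dominant seventh sharp nine) has Ab as its 7th, and Abmaj7#5 (Ab augmented major seventh) has G as its 7th.
Ab up to G spans 7 letter names and 11 semitones — a major seventh.

major seventh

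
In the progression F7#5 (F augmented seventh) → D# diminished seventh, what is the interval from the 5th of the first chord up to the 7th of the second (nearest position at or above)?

The 5th of F7#5 (F augmented seventh) is C#; the 7th of D# diminished seventh is C.
C# up to C is 11 semitones, a half step narrower than a perfect octave, so the interval is diminished.

diminished octave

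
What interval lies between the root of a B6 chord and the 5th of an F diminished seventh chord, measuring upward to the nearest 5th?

diminished 2nd

B6 has B as its root, and F diminished seventh has C♭ as its 5th.
From B to C♭: 0 semitones over a second = diminished.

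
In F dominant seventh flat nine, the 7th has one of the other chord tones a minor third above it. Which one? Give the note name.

F7b9: F–A–C–Eb–Gb.
The 7th is Eb. A minor third above Eb is Gb.
Gb is the chord's 9th.

Gb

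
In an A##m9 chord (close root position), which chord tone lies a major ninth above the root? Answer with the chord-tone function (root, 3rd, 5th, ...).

9th

A## minor ninth is spelled A##–C##–E##–G##–B##.
The root is A##. A major ninth above A## is B##.
B## is the chord's 9th.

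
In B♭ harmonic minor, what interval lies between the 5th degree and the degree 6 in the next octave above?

The scale runs B♭ C D♭ E♭ F G♭ A.
5th degree = F; 6th scale degree (up an octave) = G♭.
9 letter names make it a ninth; at 13 semitones (a half step narrower than major) the quality is minor.

minor 9th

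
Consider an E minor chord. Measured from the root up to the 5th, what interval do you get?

perfect 5th

The chord tones of E- are E G B.
Root = E; 5th = B.
Counting 5 letters and 7 half steps from E gives a perfect fifth.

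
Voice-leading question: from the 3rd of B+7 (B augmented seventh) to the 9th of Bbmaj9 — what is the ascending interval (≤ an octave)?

B+7 (B augmented seventh) has D# as its 3rd, and Bbmaj9 has C as its 9th.
D# up to C is 9 semitones, a whole step narrower than a major seventh, so the interval is diminished.

diminished 7th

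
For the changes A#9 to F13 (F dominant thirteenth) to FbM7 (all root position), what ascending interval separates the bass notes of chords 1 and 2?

The roots are A# and F.
From A# to F: 7 semitones over a sixth = diminished.

diminished sixth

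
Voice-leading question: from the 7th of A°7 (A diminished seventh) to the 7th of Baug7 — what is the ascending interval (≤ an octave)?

A°7 (A diminished seventh) has Gb as its 7th, and Baug7 has A as its 7th.
Gb up to A is 3 semitones, a half step wider than a major second, so the interval is augmented.

augmented second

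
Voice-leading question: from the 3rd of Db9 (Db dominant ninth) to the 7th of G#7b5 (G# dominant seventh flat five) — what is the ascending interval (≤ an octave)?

Db9 (Db dominant ninth) has F as its 3rd, and G#7b5 (G# dominant seventh flat five) has F# as its 7th.
F up to F# is 1 semitone, a half step wider than a perfect unison, so the interval is augmented.

augmented 1st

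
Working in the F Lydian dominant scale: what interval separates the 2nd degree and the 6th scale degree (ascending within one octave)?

P5

F lydian dominant: F G A B C D Eb.
That puts G below D.
Counting 5 letters and 7 half steps from G gives a perfect fifth.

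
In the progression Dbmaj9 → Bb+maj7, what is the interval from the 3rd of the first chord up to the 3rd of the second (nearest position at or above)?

The 3rd of Dbmaj9 is F; the 3rd of Bb+maj7 is D.
F up to D spans 6 letter names and 9 semitones — a major sixth.

major sixth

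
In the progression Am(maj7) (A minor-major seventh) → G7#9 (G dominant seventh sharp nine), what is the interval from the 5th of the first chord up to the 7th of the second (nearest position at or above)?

minor second

Am(maj7) (A minor-major seventh) has E as its 5th, and G7#9 (G dominant seventh sharp nine) has F as its 7th.
From E to F: 1 semitone over a second = minor.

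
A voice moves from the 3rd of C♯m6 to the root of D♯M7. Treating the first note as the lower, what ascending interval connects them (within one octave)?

The 3rd of C♯m6 is E; the root of D♯M7 is D♯.
E up to D♯ spans 7 letter names and 11 semitones — a major seventh.

major 7th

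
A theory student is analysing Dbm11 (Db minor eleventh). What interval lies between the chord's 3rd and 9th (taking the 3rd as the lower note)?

Spelling the chord: Db–Fb–Ab–Cb–Eb–Gb.
The 3rd is Fb and the 9th is Eb.
Counting 7 letters and 11 half steps from Fb gives a major seventh.

major 7th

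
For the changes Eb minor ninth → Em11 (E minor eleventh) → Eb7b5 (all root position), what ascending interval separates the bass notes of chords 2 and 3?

diminished octave

The roots are E and Eb.
E up to Eb is 11 semitones, a half step narrower than a perfect octave, so the interval is diminished.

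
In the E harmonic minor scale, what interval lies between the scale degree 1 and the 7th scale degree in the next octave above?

Spelling the E harmonic minor scale: E F# G A B C D#.
The scale degree 1 is E and the scale degree 7 (up an octave) is D#.
From E to D# is 23 semitones, exactly the major fourteenth.

major fourteenth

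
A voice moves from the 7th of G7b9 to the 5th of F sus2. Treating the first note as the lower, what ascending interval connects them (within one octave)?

perfect 5th

The 7th of G7b9 is F; the 5th of F sus2 is C.
From F to C is 7 semitones, exactly the perfect fifth.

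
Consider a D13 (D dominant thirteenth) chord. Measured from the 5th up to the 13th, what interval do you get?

The chord tones of D13 are D-F♯-A-C-E-B.
5th = A; 13th = B.
From A to B is 14 semitones, exactly the major ninth.

M9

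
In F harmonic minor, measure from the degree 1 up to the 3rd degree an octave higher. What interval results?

The scale runs F G Ab Bb C Db E.
So we need the interval from F up to Ab.
From F to Ab: 15 semitones over a tenth = minor.

minor tenth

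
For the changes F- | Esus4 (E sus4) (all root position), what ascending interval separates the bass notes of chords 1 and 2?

major 7th

The roots are F and E.
From F to E is 11 semitones, exactly the major seventh.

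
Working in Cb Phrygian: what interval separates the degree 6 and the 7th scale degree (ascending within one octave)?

major second

The scale runs Cb Dbb Ebb Fb Gb Abb Bbb.
So we need the interval from Abb up to Bbb.
Abb up to Bbb spans 2 letter names and 2 semitones — a major second.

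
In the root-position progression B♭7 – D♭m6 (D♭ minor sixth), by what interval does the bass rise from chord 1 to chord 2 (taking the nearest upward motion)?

The roots are B♭ and D♭.
3 letter names make it a third; at 3 semitones (a half step narrower than major) the quality is minor.

minor 3rd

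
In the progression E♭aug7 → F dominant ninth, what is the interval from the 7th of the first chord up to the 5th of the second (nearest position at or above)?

The 7th of E♭aug7 is D♭; the 5th of F dominant ninth is C.
D♭ up to C spans 7 letter names and 11 semitones — a major seventh.

major seventh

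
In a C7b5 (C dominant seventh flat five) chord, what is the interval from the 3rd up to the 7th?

Spelling the chord: C E Gb Bb.
That puts E below Bb.
5 letter names make it a fifth; at 6 semitones (a half step narrower than perfect) the quality is diminished.

diminished fifth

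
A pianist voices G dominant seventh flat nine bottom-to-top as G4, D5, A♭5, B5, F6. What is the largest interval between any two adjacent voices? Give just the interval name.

Adjacent intervals: G4→D5 = perfect fifth; D5→A♭5 = diminished fifth; A♭5→B5 = augmented second; B5→F6 = diminished fifth.
The largest is G4 to D5, a perfect fifth (7 semitones).

P5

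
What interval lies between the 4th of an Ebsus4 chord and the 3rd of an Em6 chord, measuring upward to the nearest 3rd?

major 7th

The 4th of Ebsus4 is Ab; the 3rd of Em6 is G.
From Ab to G is 11 semitones, exactly the major seventh.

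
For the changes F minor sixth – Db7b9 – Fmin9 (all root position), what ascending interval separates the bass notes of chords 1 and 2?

minor sixth

The roots are F and Db.
F up to Db is 8 semitones, a half step narrower than a major sixth, so the interval is minor.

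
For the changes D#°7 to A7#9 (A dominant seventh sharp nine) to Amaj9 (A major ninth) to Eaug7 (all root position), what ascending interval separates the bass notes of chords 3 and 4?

perfect fifth

The roots are A and E.
From A to E is 7 semitones, exactly the perfect fifth.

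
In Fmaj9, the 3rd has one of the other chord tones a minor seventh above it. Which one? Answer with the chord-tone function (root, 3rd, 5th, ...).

Spelling the chord: F A C E G.
The 3rd is A. A minor seventh above A is G.
G is the chord's 9th.

9th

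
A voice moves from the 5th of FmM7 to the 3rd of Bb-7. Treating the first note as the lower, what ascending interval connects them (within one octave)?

minor second

FmM7 has C as its 5th, and Bb-7 has Db as its 3rd.
2 letter names make it a second; at 1 semitone (a half step narrower than major) the quality is minor.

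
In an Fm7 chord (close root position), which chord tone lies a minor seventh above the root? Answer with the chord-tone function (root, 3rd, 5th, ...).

Fmin7: F-Ab-C-Eb.
The root is F. A minor seventh above F is Eb.
Eb is the chord's 7th.

7th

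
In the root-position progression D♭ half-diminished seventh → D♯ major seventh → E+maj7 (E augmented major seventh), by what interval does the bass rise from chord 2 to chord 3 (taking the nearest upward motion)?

minor second

The roots are D♯ and E.
2 letter names make it a second; at 1 semitone (a half step narrower than major) the quality is minor.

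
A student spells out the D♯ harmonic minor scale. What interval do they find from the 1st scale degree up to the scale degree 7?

Spelling the D♯ harmonic minor scale: D♯ E♯ F♯ G♯ A♯ B C𝄪.
That puts D♯ below C𝄪.
D♯ up to C𝄪 spans 7 letter names and 11 semitones — a major seventh.

major 7th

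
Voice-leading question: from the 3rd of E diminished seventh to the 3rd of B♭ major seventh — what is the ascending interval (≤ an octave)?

E diminished seventh has G as its 3rd, and B♭ major seventh has D as its 3rd.
G up to D spans 5 letter names and 7 semitones — a perfect fifth.

perfect 5th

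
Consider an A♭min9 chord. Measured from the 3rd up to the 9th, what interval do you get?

M7

A♭m9 (A♭ minor ninth): A♭, C♭, E♭, G♭, B♭.
So we need the interval from C♭ up to B♭.
C♭ up to B♭ spans 7 letter names and 11 semitones — a major seventh.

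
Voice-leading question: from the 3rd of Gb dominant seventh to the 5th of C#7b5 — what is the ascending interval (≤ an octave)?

The 3rd of Gb dominant seventh is Bb; the 5th of C#7b5 is G.
Bb up to G spans 6 letter names and 9 semitones — a major sixth.

M6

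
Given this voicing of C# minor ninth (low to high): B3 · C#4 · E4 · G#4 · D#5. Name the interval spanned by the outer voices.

The outer voices are B3 and D#5.
From B to D# is 16 semitones, exactly the major tenth.

major tenth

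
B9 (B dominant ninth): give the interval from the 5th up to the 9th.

P5

B9 (B dominant ninth): B-D#-F#-A-C#.
That puts F# below C#.
Counting 5 letters and 7 half steps from F# gives a perfect fifth.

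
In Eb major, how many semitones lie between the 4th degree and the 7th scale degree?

6

The scale is Eb F G Ab Bb C D.
Ab up to D is an augmented fourth — 6 semitones.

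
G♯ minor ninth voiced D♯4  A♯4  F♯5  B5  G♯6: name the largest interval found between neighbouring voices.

Adjacent intervals: D♯4→A♯4 = perfect fifth; A♯4→F♯5 = minor sixth; F♯5→B5 = perfect fourth; B5→G♯6 = major sixth.
The largest is B5 to G♯6, a major sixth (9 semitones).

major 6th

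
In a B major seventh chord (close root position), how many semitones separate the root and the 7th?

Spelling the chord: B D# F# A#.
B to A# is a major seventh: 11 semitones.

11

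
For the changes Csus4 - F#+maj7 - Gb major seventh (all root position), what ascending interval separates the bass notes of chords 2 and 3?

diminished 2nd

The roots are F# and Gb.
2 letter names make it a second; at 0 semitones (a whole step narrower than major) the quality is diminished.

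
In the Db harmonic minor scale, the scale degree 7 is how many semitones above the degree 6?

The scale is Db Eb Fb Gb Ab Bbb C.
Bbb up to C is an augmented second — 3 semitones.

3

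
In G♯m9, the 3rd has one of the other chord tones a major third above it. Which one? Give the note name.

D#

Spelling the chord: G♯-B-D♯-F♯-A♯.
The 3rd is B. A major third above B is D♯.
D♯ is the chord's 5th.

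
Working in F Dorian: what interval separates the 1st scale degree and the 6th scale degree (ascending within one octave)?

Spelling F Dorian: F G A♭ B♭ C D E♭.
That puts F below D.
F up to D spans 6 letter names and 9 semitones — a major sixth.

M6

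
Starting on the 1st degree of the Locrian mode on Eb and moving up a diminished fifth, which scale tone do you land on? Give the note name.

The scale is Eb Fb Gb Ab Bbb Cb Db.
The 1st degree is Eb; a diminished fifth above that is Bbb — scale degree 5.

Bbb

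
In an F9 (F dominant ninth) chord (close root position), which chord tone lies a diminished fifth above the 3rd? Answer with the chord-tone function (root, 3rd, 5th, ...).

7th

F9 is spelled F, A, C, Eb, G.
The 3rd is A. A diminished fifth above A is Eb.
Eb is the chord's 7th.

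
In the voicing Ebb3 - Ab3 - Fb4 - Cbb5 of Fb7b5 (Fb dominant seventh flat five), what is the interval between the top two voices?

Those voices are Fb4 and Cbb5.
5 letter names make it a fifth; at 6 semitones (a half step narrower than perfect) the quality is diminished.

diminished fifth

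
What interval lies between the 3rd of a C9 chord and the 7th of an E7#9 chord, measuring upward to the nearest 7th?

C9 has E as its 3rd, and E7#9 has D as its 7th.
E up to D is 10 semitones, a half step narrower than a major seventh, so the interval is minor.

minor 7th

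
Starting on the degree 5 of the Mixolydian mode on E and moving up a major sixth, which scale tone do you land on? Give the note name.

G#

The scale is E F# G# A B C# D.
The degree 5 is B; a major sixth above that is G# — scale degree 3.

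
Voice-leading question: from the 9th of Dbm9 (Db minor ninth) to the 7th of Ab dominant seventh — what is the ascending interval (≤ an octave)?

m3

Dbm9 (Db minor ninth) has Eb as its 9th, and Ab dominant seventh has Gb as its 7th.
Eb up to Gb is 3 semitones, a half step narrower than a major third, so the interval is minor.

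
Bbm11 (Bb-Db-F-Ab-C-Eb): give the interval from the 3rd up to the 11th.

So we need the interval from Db up to Eb.
From Db to Eb is 14 semitones, exactly the major ninth.

major ninth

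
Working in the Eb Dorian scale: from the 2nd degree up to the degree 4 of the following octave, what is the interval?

The scale runs Eb F Gb Ab Bb C Db.
So we need the interval from F up to Ab.
From F to Ab: 15 semitones over a tenth = minor.

minor tenth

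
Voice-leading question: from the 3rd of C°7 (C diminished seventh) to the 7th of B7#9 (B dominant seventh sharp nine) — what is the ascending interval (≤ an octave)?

augmented fourth

C°7 (C diminished seventh) has Eb as its 3rd, and B7#9 (B dominant seventh sharp nine) has A as its 7th.
4 letter names make it a fourth; at 6 semitones (a half step wider than perfect) the quality is augmented.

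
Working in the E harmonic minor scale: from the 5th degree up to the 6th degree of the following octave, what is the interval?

minor ninth

E harmonic minor: E F♯ G A B C D♯.
The 5th degree is B and the 6th degree (up an octave) is C.
From B to C: 13 semitones over a ninth = minor.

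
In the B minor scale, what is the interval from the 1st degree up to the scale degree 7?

The scale runs B C# D E F# G A.
That puts B below A.
7 letter names make it a seventh; at 10 semitones (a half step narrower than major) the quality is minor.

minor seventh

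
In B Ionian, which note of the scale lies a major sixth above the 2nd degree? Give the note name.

The scale is B C♯ D♯ E F♯ G♯ A♯.
The 2nd degree is C♯; a major sixth above that is A♯ — scale degree 7.

A#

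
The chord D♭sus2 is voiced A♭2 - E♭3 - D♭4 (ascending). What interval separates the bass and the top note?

perfect 11th

The outer voices are A♭2 and D♭4.
A♭ up to D♭ spans 11 letter names and 17 semitones — a perfect eleventh.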